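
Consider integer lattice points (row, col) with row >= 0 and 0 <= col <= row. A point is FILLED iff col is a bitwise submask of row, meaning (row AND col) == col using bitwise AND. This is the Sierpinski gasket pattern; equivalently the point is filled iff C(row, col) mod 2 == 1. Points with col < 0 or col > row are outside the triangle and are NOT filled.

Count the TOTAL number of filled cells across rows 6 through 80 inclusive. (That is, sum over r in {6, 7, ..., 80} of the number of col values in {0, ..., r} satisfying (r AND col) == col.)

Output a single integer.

Answer: 880

Derivation:
r6=110 pc2: +4 =4
r7=111 pc3: +8 =12
r8=1000 pc1: +2 =14
r9=1001 pc2: +4 =18
r10=1010 pc2: +4 =22
r11=1011 pc3: +8 =30
r12=1100 pc2: +4 =34
r13=1101 pc3: +8 =42
r14=1110 pc3: +8 =50
r15=1111 pc4: +16 =66
r16=10000 pc1: +2 =68
r17=10001 pc2: +4 =72
r18=10010 pc2: +4 =76
r19=10011 pc3: +8 =84
r20=10100 pc2: +4 =88
r21=10101 pc3: +8 =96
r22=10110 pc3: +8 =104
r23=10111 pc4: +16 =120
r24=11000 pc2: +4 =124
r25=11001 pc3: +8 =132
r26=11010 pc3: +8 =140
r27=11011 pc4: +16 =156
r28=11100 pc3: +8 =164
r29=11101 pc4: +16 =180
r30=11110 pc4: +16 =196
r31=11111 pc5: +32 =228
r32=100000 pc1: +2 =230
r33=100001 pc2: +4 =234
r34=100010 pc2: +4 =238
r35=100011 pc3: +8 =246
r36=100100 pc2: +4 =250
r37=100101 pc3: +8 =258
r38=100110 pc3: +8 =266
r39=100111 pc4: +16 =282
r40=101000 pc2: +4 =286
r41=101001 pc3: +8 =294
r42=101010 pc3: +8 =302
r43=101011 pc4: +16 =318
r44=101100 pc3: +8 =326
r45=101101 pc4: +16 =342
r46=101110 pc4: +16 =358
r47=101111 pc5: +32 =390
r48=110000 pc2: +4 =394
r49=110001 pc3: +8 =402
r50=110010 pc3: +8 =410
r51=110011 pc4: +16 =426
r52=110100 pc3: +8 =434
r53=110101 pc4: +16 =450
r54=110110 pc4: +16 =466
r55=110111 pc5: +32 =498
r56=111000 pc3: +8 =506
r57=111001 pc4: +16 =522
r58=111010 pc4: +16 =538
r59=111011 pc5: +32 =570
r60=111100 pc4: +16 =586
r61=111101 pc5: +32 =618
r62=111110 pc5: +32 =650
r63=111111 pc6: +64 =714
r64=1000000 pc1: +2 =716
r65=1000001 pc2: +4 =720
r66=1000010 pc2: +4 =724
r67=1000011 pc3: +8 =732
r68=1000100 pc2: +4 =736
r69=1000101 pc3: +8 =744
r70=1000110 pc3: +8 =752
r71=1000111 pc4: +16 =768
r72=1001000 pc2: +4 =772
r73=1001001 pc3: +8 =780
r74=1001010 pc3: +8 =788
r75=1001011 pc4: +16 =804
r76=1001100 pc3: +8 =812
r77=1001101 pc4: +16 =828
r78=1001110 pc4: +16 =844
r79=1001111 pc5: +32 =876
r80=1010000 pc2: +4 =880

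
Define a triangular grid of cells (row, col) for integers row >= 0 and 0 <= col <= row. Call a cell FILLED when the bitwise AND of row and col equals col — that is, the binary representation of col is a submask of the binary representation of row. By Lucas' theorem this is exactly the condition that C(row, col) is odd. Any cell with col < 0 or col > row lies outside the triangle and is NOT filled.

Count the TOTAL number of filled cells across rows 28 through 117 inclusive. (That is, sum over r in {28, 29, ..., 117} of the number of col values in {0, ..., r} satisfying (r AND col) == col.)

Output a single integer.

r28=11100 pc3: +8 =8
r29=11101 pc4: +16 =24
r30=11110 pc4: +16 =40
r31=11111 pc5: +32 =72
r32=100000 pc1: +2 =74
r33=100001 pc2: +4 =78
r34=100010 pc2: +4 =82
r35=100011 pc3: +8 =90
r36=100100 pc2: +4 =94
r37=100101 pc3: +8 =102
r38=100110 pc3: +8 =110
r39=100111 pc4: +16 =126
r40=101000 pc2: +4 =130
r41=101001 pc3: +8 =138
r42=101010 pc3: +8 =146
r43=101011 pc4: +16 =162
r44=101100 pc3: +8 =170
r45=101101 pc4: +16 =186
r46=101110 pc4: +16 =202
r47=101111 pc5: +32 =234
r48=110000 pc2: +4 =238
r49=110001 pc3: +8 =246
r50=110010 pc3: +8 =254
r51=110011 pc4: +16 =270
r52=110100 pc3: +8 =278
r53=110101 pc4: +16 =294
r54=110110 pc4: +16 =310
r55=110111 pc5: +32 =342
r56=111000 pc3: +8 =350
r57=111001 pc4: +16 =366
r58=111010 pc4: +16 =382
r59=111011 pc5: +32 =414
r60=111100 pc4: +16 =430
r61=111101 pc5: +32 =462
r62=111110 pc5: +32 =494
r63=111111 pc6: +64 =558
r64=1000000 pc1: +2 =560
r65=1000001 pc2: +4 =564
r66=1000010 pc2: +4 =568
r67=1000011 pc3: +8 =576
r68=1000100 pc2: +4 =580
r69=1000101 pc3: +8 =588
r70=1000110 pc3: +8 =596
r71=1000111 pc4: +16 =612
r72=1001000 pc2: +4 =616
r73=1001001 pc3: +8 =624
r74=1001010 pc3: +8 =632
r75=1001011 pc4: +16 =648
r76=1001100 pc3: +8 =656
r77=1001101 pc4: +16 =672
r78=1001110 pc4: +16 =688
r79=1001111 pc5: +32 =720
r80=1010000 pc2: +4 =724
r81=1010001 pc3: +8 =732
r82=1010010 pc3: +8 =740
r83=1010011 pc4: +16 =756
r84=1010100 pc3: +8 =764
r85=1010101 pc4: +16 =780
r86=1010110 pc4: +16 =796
r87=1010111 pc5: +32 =828
r88=1011000 pc3: +8 =836
r89=1011001 pc4: +16 =852
r90=1011010 pc4: +16 =868
r91=1011011 pc5: +32 =900
r92=1011100 pc4: +16 =916
r93=1011101 pc5: +32 =948
r94=1011110 pc5: +32 =980
r95=1011111 pc6: +64 =1044
r96=1100000 pc2: +4 =1048
r97=1100001 pc3: +8 =1056
r98=1100010 pc3: +8 =1064
r99=1100011 pc4: +16 =1080
r100=1100100 pc3: +8 =1088
r101=1100101 pc4: +16 =1104
r102=1100110 pc4: +16 =1120
r103=1100111 pc5: +32 =1152
r104=1101000 pc3: +8 =1160
r105=1101001 pc4: +16 =1176
r106=1101010 pc4: +16 =1192
r107=1101011 pc5: +32 =1224
r108=1101100 pc4: +16 =1240
r109=1101101 pc5: +32 =1272
r110=1101110 pc5: +32 =1304
r111=1101111 pc6: +64 =1368
r112=1110000 pc3: +8 =1376
r113=1110001 pc4: +16 =1392
r114=1110010 pc4: +16 =1408
r115=1110011 pc5: +32 =1440
r116=1110100 pc4: +16 =1456
r117=1110101 pc5: +32 =1488

Answer: 1488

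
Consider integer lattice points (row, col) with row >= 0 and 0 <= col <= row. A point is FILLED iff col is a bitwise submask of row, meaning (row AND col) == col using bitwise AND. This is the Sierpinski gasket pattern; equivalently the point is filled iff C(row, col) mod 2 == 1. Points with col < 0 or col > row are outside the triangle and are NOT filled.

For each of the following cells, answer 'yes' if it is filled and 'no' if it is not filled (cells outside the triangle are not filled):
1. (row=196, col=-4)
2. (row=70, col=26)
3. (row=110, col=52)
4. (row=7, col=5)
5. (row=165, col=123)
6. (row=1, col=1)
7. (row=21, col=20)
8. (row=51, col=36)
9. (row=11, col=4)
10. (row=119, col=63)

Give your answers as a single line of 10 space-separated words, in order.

(196,-4): col outside [0, 196] -> not filled
(70,26): row=0b1000110, col=0b11010, row AND col = 0b10 = 2; 2 != 26 -> empty
(110,52): row=0b1101110, col=0b110100, row AND col = 0b100100 = 36; 36 != 52 -> empty
(7,5): row=0b111, col=0b101, row AND col = 0b101 = 5; 5 == 5 -> filled
(165,123): row=0b10100101, col=0b1111011, row AND col = 0b100001 = 33; 33 != 123 -> empty
(1,1): row=0b1, col=0b1, row AND col = 0b1 = 1; 1 == 1 -> filled
(21,20): row=0b10101, col=0b10100, row AND col = 0b10100 = 20; 20 == 20 -> filled
(51,36): row=0b110011, col=0b100100, row AND col = 0b100000 = 32; 32 != 36 -> empty
(11,4): row=0b1011, col=0b100, row AND col = 0b0 = 0; 0 != 4 -> empty
(119,63): row=0b1110111, col=0b111111, row AND col = 0b110111 = 55; 55 != 63 -> empty

Answer: no no no yes no yes yes no no no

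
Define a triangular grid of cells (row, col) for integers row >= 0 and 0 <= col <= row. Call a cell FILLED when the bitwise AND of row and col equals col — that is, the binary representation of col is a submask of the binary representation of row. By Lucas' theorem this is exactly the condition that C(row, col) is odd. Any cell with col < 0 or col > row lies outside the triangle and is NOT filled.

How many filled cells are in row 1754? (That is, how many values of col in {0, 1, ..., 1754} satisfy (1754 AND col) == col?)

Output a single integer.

Answer: 128

Derivation:
1754 in binary = 11011011010
popcount(1754) = number of 1-bits in 11011011010 = 7
A col c satisfies (1754 AND c) == c iff every set bit of c is also set in 1754; each of the 7 set bits of 1754 can independently be on or off in c.
count = 2^7 = 128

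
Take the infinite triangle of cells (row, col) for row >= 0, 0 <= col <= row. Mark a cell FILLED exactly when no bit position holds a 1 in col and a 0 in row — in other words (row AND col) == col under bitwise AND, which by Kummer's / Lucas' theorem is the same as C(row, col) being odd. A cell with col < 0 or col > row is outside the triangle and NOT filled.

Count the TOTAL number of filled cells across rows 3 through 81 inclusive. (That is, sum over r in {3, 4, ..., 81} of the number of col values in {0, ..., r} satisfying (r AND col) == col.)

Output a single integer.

r3=11 pc2: +4 =4
r4=100 pc1: +2 =6
r5=101 pc2: +4 =10
r6=110 pc2: +4 =14
r7=111 pc3: +8 =22
r8=1000 pc1: +2 =24
r9=1001 pc2: +4 =28
r10=1010 pc2: +4 =32
r11=1011 pc3: +8 =40
r12=1100 pc2: +4 =44
r13=1101 pc3: +8 =52
r14=1110 pc3: +8 =60
r15=1111 pc4: +16 =76
r16=10000 pc1: +2 =78
r17=10001 pc2: +4 =82
r18=10010 pc2: +4 =86
r19=10011 pc3: +8 =94
r20=10100 pc2: +4 =98
r21=10101 pc3: +8 =106
r22=10110 pc3: +8 =114
r23=10111 pc4: +16 =130
r24=11000 pc2: +4 =134
r25=11001 pc3: +8 =142
r26=11010 pc3: +8 =150
r27=11011 pc4: +16 =166
r28=11100 pc3: +8 =174
r29=11101 pc4: +16 =190
r30=11110 pc4: +16 =206
r31=11111 pc5: +32 =238
r32=100000 pc1: +2 =240
r33=100001 pc2: +4 =244
r34=100010 pc2: +4 =248
r35=100011 pc3: +8 =256
r36=100100 pc2: +4 =260
r37=100101 pc3: +8 =268
r38=100110 pc3: +8 =276
r39=100111 pc4: +16 =292
r40=101000 pc2: +4 =296
r41=101001 pc3: +8 =304
r42=101010 pc3: +8 =312
r43=101011 pc4: +16 =328
r44=101100 pc3: +8 =336
r45=101101 pc4: +16 =352
r46=101110 pc4: +16 =368
r47=101111 pc5: +32 =400
r48=110000 pc2: +4 =404
r49=110001 pc3: +8 =412
r50=110010 pc3: +8 =420
r51=110011 pc4: +16 =436
r52=110100 pc3: +8 =444
r53=110101 pc4: +16 =460
r54=110110 pc4: +16 =476
r55=110111 pc5: +32 =508
r56=111000 pc3: +8 =516
r57=111001 pc4: +16 =532
r58=111010 pc4: +16 =548
r59=111011 pc5: +32 =580
r60=111100 pc4: +16 =596
r61=111101 pc5: +32 =628
r62=111110 pc5: +32 =660
r63=111111 pc6: +64 =724
r64=1000000 pc1: +2 =726
r65=1000001 pc2: +4 =730
r66=1000010 pc2: +4 =734
r67=1000011 pc3: +8 =742
r68=1000100 pc2: +4 =746
r69=1000101 pc3: +8 =754
r70=1000110 pc3: +8 =762
r71=1000111 pc4: +16 =778
r72=1001000 pc2: +4 =782
r73=1001001 pc3: +8 =790
r74=1001010 pc3: +8 =798
r75=1001011 pc4: +16 =814
r76=1001100 pc3: +8 =822
r77=1001101 pc4: +16 =838
r78=1001110 pc4: +16 =854
r79=1001111 pc5: +32 =886
r80=1010000 pc2: +4 =890
r81=1010001 pc3: +8 =898

Answer: 898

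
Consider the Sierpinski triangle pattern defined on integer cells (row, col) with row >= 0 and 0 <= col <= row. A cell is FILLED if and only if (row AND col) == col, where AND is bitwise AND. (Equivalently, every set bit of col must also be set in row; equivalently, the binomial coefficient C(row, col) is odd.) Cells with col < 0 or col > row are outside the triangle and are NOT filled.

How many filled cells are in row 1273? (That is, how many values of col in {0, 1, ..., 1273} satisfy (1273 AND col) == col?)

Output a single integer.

1273 in binary = 10011111001
popcount(1273) = number of 1-bits in 10011111001 = 7
A col c satisfies (1273 AND c) == c iff every set bit of c is also set in 1273; each of the 7 set bits of 1273 can independently be on or off in c.
count = 2^7 = 128

Answer: 128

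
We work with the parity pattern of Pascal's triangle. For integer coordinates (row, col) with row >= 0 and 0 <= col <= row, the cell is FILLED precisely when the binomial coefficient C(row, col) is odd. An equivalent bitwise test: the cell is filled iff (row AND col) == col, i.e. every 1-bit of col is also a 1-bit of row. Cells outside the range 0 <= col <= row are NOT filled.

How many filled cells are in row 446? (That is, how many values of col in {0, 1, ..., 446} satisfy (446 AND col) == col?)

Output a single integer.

446 in binary = 110111110
popcount(446) = number of 1-bits in 110111110 = 7
A col c satisfies (446 AND c) == c iff every set bit of c is also set in 446; each of the 7 set bits of 446 can independently be on or off in c.
count = 2^7 = 128

Answer: 128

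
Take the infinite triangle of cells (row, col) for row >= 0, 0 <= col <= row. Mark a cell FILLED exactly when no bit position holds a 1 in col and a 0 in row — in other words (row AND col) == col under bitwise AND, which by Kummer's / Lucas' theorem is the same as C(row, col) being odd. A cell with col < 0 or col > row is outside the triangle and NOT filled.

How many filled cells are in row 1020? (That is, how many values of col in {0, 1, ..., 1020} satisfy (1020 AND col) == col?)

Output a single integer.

1020 in binary = 1111111100
popcount(1020) = number of 1-bits in 1111111100 = 8
A col c satisfies (1020 AND c) == c iff every set bit of c is also set in 1020; each of the 8 set bits of 1020 can independently be on or off in c.
count = 2^8 = 256

Answer: 256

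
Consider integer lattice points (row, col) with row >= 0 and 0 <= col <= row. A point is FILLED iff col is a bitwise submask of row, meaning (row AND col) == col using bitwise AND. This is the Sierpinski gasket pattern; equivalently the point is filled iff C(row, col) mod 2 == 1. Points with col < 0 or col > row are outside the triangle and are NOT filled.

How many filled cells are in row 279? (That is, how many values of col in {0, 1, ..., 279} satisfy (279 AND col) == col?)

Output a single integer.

Answer: 32

Derivation:
279 in binary = 100010111
popcount(279) = number of 1-bits in 100010111 = 5
A col c satisfies (279 AND c) == c iff every set bit of c is also set in 279; each of the 5 set bits of 279 can independently be on or off in c.
count = 2^5 = 32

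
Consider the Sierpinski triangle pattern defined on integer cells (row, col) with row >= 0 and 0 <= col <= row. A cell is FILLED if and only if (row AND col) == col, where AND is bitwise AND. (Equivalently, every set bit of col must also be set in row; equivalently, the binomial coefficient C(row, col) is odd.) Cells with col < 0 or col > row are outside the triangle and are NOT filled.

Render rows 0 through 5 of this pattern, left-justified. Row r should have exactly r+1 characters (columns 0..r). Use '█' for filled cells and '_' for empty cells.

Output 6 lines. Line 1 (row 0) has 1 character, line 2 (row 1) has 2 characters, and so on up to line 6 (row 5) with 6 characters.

Answer: █
██
█_█
████
█___█
██__██

Derivation:
r0=0: █
r1=1: ██
r2=10: █_█
r3=11: ████
r4=100: █___█
r5=101: ██__██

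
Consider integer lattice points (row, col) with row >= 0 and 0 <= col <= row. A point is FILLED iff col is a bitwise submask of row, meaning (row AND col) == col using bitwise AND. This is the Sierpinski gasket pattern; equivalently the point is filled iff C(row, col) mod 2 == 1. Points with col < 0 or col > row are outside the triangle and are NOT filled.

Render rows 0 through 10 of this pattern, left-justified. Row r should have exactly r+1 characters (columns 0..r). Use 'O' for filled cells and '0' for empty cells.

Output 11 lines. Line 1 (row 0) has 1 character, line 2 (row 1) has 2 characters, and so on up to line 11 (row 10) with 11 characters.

Answer: O
OO
O0O
OOOO
O000O
OO00OO
O0O0O0O
OOOOOOOO
O0000000O
OO000000OO
O0O00000O0O

Derivation:
r0=0: O
r1=1: OO
r2=10: O0O
r3=11: OOOO
r4=100: O000O
r5=101: OO00OO
r6=110: O0O0O0O
r7=111: OOOOOOOO
r8=1000: O0000000O
r9=1001: OO000000OO
r10=1010: O0O00000O0O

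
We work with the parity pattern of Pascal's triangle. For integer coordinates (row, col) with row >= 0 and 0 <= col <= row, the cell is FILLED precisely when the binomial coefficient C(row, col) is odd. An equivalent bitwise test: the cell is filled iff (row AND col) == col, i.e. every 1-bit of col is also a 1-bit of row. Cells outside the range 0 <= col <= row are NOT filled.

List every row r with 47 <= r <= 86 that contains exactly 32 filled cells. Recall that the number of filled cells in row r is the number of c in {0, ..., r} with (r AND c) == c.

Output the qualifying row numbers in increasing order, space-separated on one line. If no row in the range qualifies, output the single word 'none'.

Row r has 2^popcount(r) filled cells, so we need popcount(r) = log2(32) = 5.
Scan r = 47..86 and keep those with exactly 5 one-bits:
r=47=101111 popcount=5 -> KEEP
r=48=110000 popcount=2 -> skip
r=49=110001 popcount=3 -> skip
r=50=110010 popcount=3 -> skip
r=51=110011 popcount=4 -> skip
r=52=110100 popcount=3 -> skip
r=53=110101 popcount=4 -> skip
r=54=110110 popcount=4 -> skip
r=55=110111 popcount=5 -> KEEP
r=56=111000 popcount=3 -> skip
r=57=111001 popcount=4 -> skip
r=58=111010 popcount=4 -> skip
r=59=111011 popcount=5 -> KEEP
r=60=111100 popcount=4 -> skip
r=61=111101 popcount=5 -> KEEP
r=62=111110 popcount=5 -> KEEP
r=63=111111 popcount=6 -> skip
r=64=1000000 popcount=1 -> skip
r=65=1000001 popcount=2 -> skip
r=66=1000010 popcount=2 -> skip
r=67=1000011 popcount=3 -> skip
r=68=1000100 popcount=2 -> skip
r=69=1000101 popcount=3 -> skip
r=70=1000110 popcount=3 -> skip
r=71=1000111 popcount=4 -> skip
r=72=1001000 popcount=2 -> skip
r=73=1001001 popcount=3 -> skip
r=74=1001010 popcount=3 -> skip
r=75=1001011 popcount=4 -> skip
r=76=1001100 popcount=3 -> skip
r=77=1001101 popcount=4 -> skip
r=78=1001110 popcount=4 -> skip
r=79=1001111 popcount=5 -> KEEP
r=80=1010000 popcount=2 -> skip
r=81=1010001 popcount=3 -> skip
r=82=1010010 popcount=3 -> skip
r=83=1010011 popcount=4 -> skip
r=84=1010100 popcount=3 -> skip
r=85=1010101 popcount=4 -> skip
r=86=1010110 popcount=4 -> skip
Kept rows: 47 55 59 61 62 79

Answer: 47 55 59 61 62 79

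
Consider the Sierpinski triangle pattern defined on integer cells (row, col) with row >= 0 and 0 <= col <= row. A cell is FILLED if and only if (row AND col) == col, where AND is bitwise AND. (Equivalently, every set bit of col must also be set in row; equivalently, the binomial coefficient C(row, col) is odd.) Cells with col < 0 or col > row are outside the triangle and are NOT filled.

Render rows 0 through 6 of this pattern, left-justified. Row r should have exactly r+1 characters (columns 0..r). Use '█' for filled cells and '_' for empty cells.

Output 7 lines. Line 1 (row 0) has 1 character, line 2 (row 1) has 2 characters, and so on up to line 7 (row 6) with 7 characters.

Answer: █
██
█_█
████
█___█
██__██
█_█_█_█

Derivation:
r0=0: █
r1=1: ██
r2=10: █_█
r3=11: ████
r4=100: █___█
r5=101: ██__██
r6=110: █_█_█_█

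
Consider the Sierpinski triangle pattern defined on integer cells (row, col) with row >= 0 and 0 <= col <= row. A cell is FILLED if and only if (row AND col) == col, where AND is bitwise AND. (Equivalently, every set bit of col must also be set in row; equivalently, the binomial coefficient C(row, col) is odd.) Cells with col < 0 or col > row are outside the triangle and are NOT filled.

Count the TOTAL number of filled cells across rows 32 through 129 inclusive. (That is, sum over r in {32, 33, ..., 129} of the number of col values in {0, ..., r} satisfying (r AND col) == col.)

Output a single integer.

r32=100000 pc1: +2 =2
r33=100001 pc2: +4 =6
r34=100010 pc2: +4 =10
r35=100011 pc3: +8 =18
r36=100100 pc2: +4 =22
r37=100101 pc3: +8 =30
r38=100110 pc3: +8 =38
r39=100111 pc4: +16 =54
r40=101000 pc2: +4 =58
r41=101001 pc3: +8 =66
r42=101010 pc3: +8 =74
r43=101011 pc4: +16 =90
r44=101100 pc3: +8 =98
r45=101101 pc4: +16 =114
r46=101110 pc4: +16 =130
r47=101111 pc5: +32 =162
r48=110000 pc2: +4 =166
r49=110001 pc3: +8 =174
r50=110010 pc3: +8 =182
r51=110011 pc4: +16 =198
r52=110100 pc3: +8 =206
r53=110101 pc4: +16 =222
r54=110110 pc4: +16 =238
r55=110111 pc5: +32 =270
r56=111000 pc3: +8 =278
r57=111001 pc4: +16 =294
r58=111010 pc4: +16 =310
r59=111011 pc5: +32 =342
r60=111100 pc4: +16 =358
r61=111101 pc5: +32 =390
r62=111110 pc5: +32 =422
r63=111111 pc6: +64 =486
r64=1000000 pc1: +2 =488
r65=1000001 pc2: +4 =492
r66=1000010 pc2: +4 =496
r67=1000011 pc3: +8 =504
r68=1000100 pc2: +4 =508
r69=1000101 pc3: +8 =516
r70=1000110 pc3: +8 =524
r71=1000111 pc4: +16 =540
r72=1001000 pc2: +4 =544
r73=1001001 pc3: +8 =552
r74=1001010 pc3: +8 =560
r75=1001011 pc4: +16 =576
r76=1001100 pc3: +8 =584
r77=1001101 pc4: +16 =600
r78=1001110 pc4: +16 =616
r79=1001111 pc5: +32 =648
r80=1010000 pc2: +4 =652
r81=1010001 pc3: +8 =660
r82=1010010 pc3: +8 =668
r83=1010011 pc4: +16 =684
r84=1010100 pc3: +8 =692
r85=1010101 pc4: +16 =708
r86=1010110 pc4: +16 =724
r87=1010111 pc5: +32 =756
r88=1011000 pc3: +8 =764
r89=1011001 pc4: +16 =780
r90=1011010 pc4: +16 =796
r91=1011011 pc5: +32 =828
r92=1011100 pc4: +16 =844
r93=1011101 pc5: +32 =876
r94=1011110 pc5: +32 =908
r95=1011111 pc6: +64 =972
r96=1100000 pc2: +4 =976
r97=1100001 pc3: +8 =984
r98=1100010 pc3: +8 =992
r99=1100011 pc4: +16 =1008
r100=1100100 pc3: +8 =1016
r101=1100101 pc4: +16 =1032
r102=1100110 pc4: +16 =1048
r103=1100111 pc5: +32 =1080
r104=1101000 pc3: +8 =1088
r105=1101001 pc4: +16 =1104
r106=1101010 pc4: +16 =1120
r107=1101011 pc5: +32 =1152
r108=1101100 pc4: +16 =1168
r109=1101101 pc5: +32 =1200
r110=1101110 pc5: +32 =1232
r111=1101111 pc6: +64 =1296
r112=1110000 pc3: +8 =1304
r113=1110001 pc4: +16 =1320
r114=1110010 pc4: +16 =1336
r115=1110011 pc5: +32 =1368
r116=1110100 pc4: +16 =1384
r117=1110101 pc5: +32 =1416
r118=1110110 pc5: +32 =1448
r119=1110111 pc6: +64 =1512
r120=1111000 pc4: +16 =1528
r121=1111001 pc5: +32 =1560
r122=1111010 pc5: +32 =1592
r123=1111011 pc6: +64 =1656
r124=1111100 pc5: +32 =1688
r125=1111101 pc6: +64 =1752
r126=1111110 pc6: +64 =1816
r127=1111111 pc7: +128 =1944
r128=10000000 pc1: +2 =1946
r129=10000001 pc2: +4 =1950

Answer: 1950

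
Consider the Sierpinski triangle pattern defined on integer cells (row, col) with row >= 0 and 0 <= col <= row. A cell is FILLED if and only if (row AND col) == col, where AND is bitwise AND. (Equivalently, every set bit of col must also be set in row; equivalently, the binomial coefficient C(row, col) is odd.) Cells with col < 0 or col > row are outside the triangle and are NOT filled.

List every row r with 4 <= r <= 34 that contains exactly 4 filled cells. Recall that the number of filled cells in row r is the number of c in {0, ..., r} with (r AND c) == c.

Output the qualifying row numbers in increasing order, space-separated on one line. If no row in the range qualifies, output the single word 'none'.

Row r has 2^popcount(r) filled cells, so we need popcount(r) = log2(4) = 2.
Scan r = 4..34 and keep those with exactly 2 one-bits:
r=4=100 popcount=1 -> skip
r=5=101 popcount=2 -> KEEP
r=6=110 popcount=2 -> KEEP
r=7=111 popcount=3 -> skip
r=8=1000 popcount=1 -> skip
r=9=1001 popcount=2 -> KEEP
r=10=1010 popcount=2 -> KEEP
r=11=1011 popcount=3 -> skip
r=12=1100 popcount=2 -> KEEP
r=13=1101 popcount=3 -> skip
r=14=1110 popcount=3 -> skip
r=15=1111 popcount=4 -> skip
r=16=10000 popcount=1 -> skip
r=17=10001 popcount=2 -> KEEP
r=18=10010 popcount=2 -> KEEP
r=19=10011 popcount=3 -> skip
r=20=10100 popcount=2 -> KEEP
r=21=10101 popcount=3 -> skip
r=22=10110 popcount=3 -> skip
r=23=10111 popcount=4 -> skip
r=24=11000 popcount=2 -> KEEP
r=25=11001 popcount=3 -> skip
r=26=11010 popcount=3 -> skip
r=27=11011 popcount=4 -> skip
r=28=11100 popcount=3 -> skip
r=29=11101 popcount=4 -> skip
r=30=11110 popcount=4 -> skip
r=31=11111 popcount=5 -> skip
r=32=100000 popcount=1 -> skip
r=33=100001 popcount=2 -> KEEP
r=34=100010 popcount=2 -> KEEP
Kept rows: 5 6 9 10 12 17 18 20 24 33 34

Answer: 5 6 9 10 12 17 18 20 24 33 34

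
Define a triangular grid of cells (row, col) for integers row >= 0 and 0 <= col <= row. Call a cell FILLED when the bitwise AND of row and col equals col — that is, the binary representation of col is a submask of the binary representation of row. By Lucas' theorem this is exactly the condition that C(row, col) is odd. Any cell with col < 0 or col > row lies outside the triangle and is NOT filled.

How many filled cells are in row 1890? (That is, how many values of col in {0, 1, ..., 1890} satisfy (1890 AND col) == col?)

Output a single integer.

Answer: 64

Derivation:
1890 in binary = 11101100010
popcount(1890) = number of 1-bits in 11101100010 = 6
A col c satisfies (1890 AND c) == c iff every set bit of c is also set in 1890; each of the 6 set bits of 1890 can independently be on or off in c.
count = 2^6 = 64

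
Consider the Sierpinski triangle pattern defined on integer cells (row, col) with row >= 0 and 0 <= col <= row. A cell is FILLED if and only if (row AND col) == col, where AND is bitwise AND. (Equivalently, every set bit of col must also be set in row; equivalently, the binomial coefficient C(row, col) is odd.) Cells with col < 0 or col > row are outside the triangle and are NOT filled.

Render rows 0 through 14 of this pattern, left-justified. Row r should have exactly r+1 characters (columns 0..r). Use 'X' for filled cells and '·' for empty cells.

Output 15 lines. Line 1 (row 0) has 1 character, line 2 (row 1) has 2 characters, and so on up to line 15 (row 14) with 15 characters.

r0=0: X
r1=1: XX
r2=10: X·X
r3=11: XXXX
r4=100: X···X
r5=101: XX··XX
r6=110: X·X·X·X
r7=111: XXXXXXXX
r8=1000: X·······X
r9=1001: XX······XX
r10=1010: X·X·····X·X
r11=1011: XXXX····XXXX
r12=1100: X···X···X···X
r13=1101: XX··XX··XX··XX
r14=1110: X·X·X·X·X·X·X·X

Answer: X
XX
X·X
XXXX
X···X
XX··XX
X·X·X·X
XXXXXXXX
X·······X
XX······XX
X·X·····X·X
XXXX····XXXX
X···X···X···X
XX··XX··XX··XX
X·X·X·X·X·X·X·X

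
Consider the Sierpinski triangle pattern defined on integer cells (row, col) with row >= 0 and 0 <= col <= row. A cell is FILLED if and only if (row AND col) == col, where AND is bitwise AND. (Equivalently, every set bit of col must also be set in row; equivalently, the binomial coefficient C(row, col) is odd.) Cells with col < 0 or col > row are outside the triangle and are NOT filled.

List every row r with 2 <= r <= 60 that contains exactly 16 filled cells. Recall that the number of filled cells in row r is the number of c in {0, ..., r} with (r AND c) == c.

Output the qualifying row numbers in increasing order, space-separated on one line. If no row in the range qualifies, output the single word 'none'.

Row r has 2^popcount(r) filled cells, so we need popcount(r) = log2(16) = 4.
Scan r = 2..60 and keep those with exactly 4 one-bits:
r=2=10 popcount=1 -> skip
r=3=11 popcount=2 -> skip
r=4=100 popcount=1 -> skip
r=5=101 popcount=2 -> skip
r=6=110 popcount=2 -> skip
r=7=111 popcount=3 -> skip
r=8=1000 popcount=1 -> skip
r=9=1001 popcount=2 -> skip
r=10=1010 popcount=2 -> skip
r=11=1011 popcount=3 -> skip
r=12=1100 popcount=2 -> skip
r=13=1101 popcount=3 -> skip
r=14=1110 popcount=3 -> skip
r=15=1111 popcount=4 -> KEEP
r=16=10000 popcount=1 -> skip
r=17=10001 popcount=2 -> skip
r=18=10010 popcount=2 -> skip
r=19=10011 popcount=3 -> skip
r=20=10100 popcount=2 -> skip
r=21=10101 popcount=3 -> skip
r=22=10110 popcount=3 -> skip
r=23=10111 popcount=4 -> KEEP
r=24=11000 popcount=2 -> skip
r=25=11001 popcount=3 -> skip
r=26=11010 popcount=3 -> skip
r=27=11011 popcount=4 -> KEEP
r=28=11100 popcount=3 -> skip
r=29=11101 popcount=4 -> KEEP
r=30=11110 popcount=4 -> KEEP
r=31=11111 popcount=5 -> skip
r=32=100000 popcount=1 -> skip
r=33=100001 popcount=2 -> skip
r=34=100010 popcount=2 -> skip
r=35=100011 popcount=3 -> skip
r=36=100100 popcount=2 -> skip
r=37=100101 popcount=3 -> skip
r=38=100110 popcount=3 -> skip
r=39=100111 popcount=4 -> KEEP
r=40=101000 popcount=2 -> skip
r=41=101001 popcount=3 -> skip
r=42=101010 popcount=3 -> skip
r=43=101011 popcount=4 -> KEEP
r=44=101100 popcount=3 -> skip
r=45=101101 popcount=4 -> KEEP
r=46=101110 popcount=4 -> KEEP
r=47=101111 popcount=5 -> skip
r=48=110000 popcount=2 -> skip
r=49=110001 popcount=3 -> skip
r=50=110010 popcount=3 -> skip
r=51=110011 popcount=4 -> KEEP
r=52=110100 popcount=3 -> skip
r=53=110101 popcount=4 -> KEEP
r=54=110110 popcount=4 -> KEEP
r=55=110111 popcount=5 -> skip
r=56=111000 popcount=3 -> skip
r=57=111001 popcount=4 -> KEEP
r=58=111010 popcount=4 -> KEEP
r=59=111011 popcount=5 -> skip
r=60=111100 popcount=4 -> KEEP
Kept rows: 15 23 27 29 30 39 43 45 46 51 53 54 57 58 60

Answer: 15 23 27 29 30 39 43 45 46 51 53 54 57 58 60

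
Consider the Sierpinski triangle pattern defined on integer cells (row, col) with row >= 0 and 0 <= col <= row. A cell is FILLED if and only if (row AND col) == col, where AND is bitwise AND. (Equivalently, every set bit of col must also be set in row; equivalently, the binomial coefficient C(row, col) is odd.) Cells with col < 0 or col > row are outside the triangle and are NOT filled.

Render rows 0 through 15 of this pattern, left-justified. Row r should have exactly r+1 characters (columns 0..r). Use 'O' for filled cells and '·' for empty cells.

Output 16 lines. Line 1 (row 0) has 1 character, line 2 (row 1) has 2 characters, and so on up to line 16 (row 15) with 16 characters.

Answer: O
OO
O·O
OOOO
O···O
OO··OO
O·O·O·O
OOOOOOOO
O·······O
OO······OO
O·O·····O·O
OOOO····OOOO
O···O···O···O
OO··OO··OO··OO
O·O·O·O·O·O·O·O
OOOOOOOOOOOOOOOO

Derivation:
r0=0: O
r1=1: OO
r2=10: O·O
r3=11: OOOO
r4=100: O···O
r5=101: OO··OO
r6=110: O·O·O·O
r7=111: OOOOOOOO
r8=1000: O·······O
r9=1001: OO······OO
r10=1010: O·O·····O·O
r11=1011: OOOO····OOOO
r12=1100: O···O···O···O
r13=1101: OO··OO··OO··OO
r14=1110: O·O·O·O·O·O·O·O
r15=1111: OOOOOOOOOOOOOOOO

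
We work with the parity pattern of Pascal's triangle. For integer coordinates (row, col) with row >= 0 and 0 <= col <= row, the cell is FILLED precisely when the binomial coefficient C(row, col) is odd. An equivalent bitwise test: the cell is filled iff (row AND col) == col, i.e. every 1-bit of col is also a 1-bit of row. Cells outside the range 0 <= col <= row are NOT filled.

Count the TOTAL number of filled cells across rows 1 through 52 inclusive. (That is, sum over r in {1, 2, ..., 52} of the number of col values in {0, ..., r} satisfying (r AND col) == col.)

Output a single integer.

Answer: 448

Derivation:
r1=1 pc1: +2 =2
r2=10 pc1: +2 =4
r3=11 pc2: +4 =8
r4=100 pc1: +2 =10
r5=101 pc2: +4 =14
r6=110 pc2: +4 =18
r7=111 pc3: +8 =26
r8=1000 pc1: +2 =28
r9=1001 pc2: +4 =32
r10=1010 pc2: +4 =36
r11=1011 pc3: +8 =44
r12=1100 pc2: +4 =48
r13=1101 pc3: +8 =56
r14=1110 pc3: +8 =64
r15=1111 pc4: +16 =80
r16=10000 pc1: +2 =82
r17=10001 pc2: +4 =86
r18=10010 pc2: +4 =90
r19=10011 pc3: +8 =98
r20=10100 pc2: +4 =102
r21=10101 pc3: +8 =110
r22=10110 pc3: +8 =118
r23=10111 pc4: +16 =134
r24=11000 pc2: +4 =138
r25=11001 pc3: +8 =146
r26=11010 pc3: +8 =154
r27=11011 pc4: +16 =170
r28=11100 pc3: +8 =178
r29=11101 pc4: +16 =194
r30=11110 pc4: +16 =210
r31=11111 pc5: +32 =242
r32=100000 pc1: +2 =244
r33=100001 pc2: +4 =248
r34=100010 pc2: +4 =252
r35=100011 pc3: +8 =260
r36=100100 pc2: +4 =264
r37=100101 pc3: +8 =272
r38=100110 pc3: +8 =280
r39=100111 pc4: +16 =296
r40=101000 pc2: +4 =300
r41=101001 pc3: +8 =308
r42=101010 pc3: +8 =316
r43=101011 pc4: +16 =332
r44=101100 pc3: +8 =340
r45=101101 pc4: +16 =356
r46=101110 pc4: +16 =372
r47=101111 pc5: +32 =404
r48=110000 pc2: +4 =408
r49=110001 pc3: +8 =416
r50=110010 pc3: +8 =424
r51=110011 pc4: +16 =440
r52=110100 pc3: +8 =448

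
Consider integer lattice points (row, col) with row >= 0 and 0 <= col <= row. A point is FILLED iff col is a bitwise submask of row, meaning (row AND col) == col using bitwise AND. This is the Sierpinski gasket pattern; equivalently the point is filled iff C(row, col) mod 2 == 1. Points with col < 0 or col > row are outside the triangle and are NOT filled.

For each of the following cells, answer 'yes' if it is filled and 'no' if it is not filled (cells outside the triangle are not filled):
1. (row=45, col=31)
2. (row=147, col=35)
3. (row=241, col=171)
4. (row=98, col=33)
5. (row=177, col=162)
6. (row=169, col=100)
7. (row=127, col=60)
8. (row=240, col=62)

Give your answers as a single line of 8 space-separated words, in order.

(45,31): row=0b101101, col=0b11111, row AND col = 0b1101 = 13; 13 != 31 -> empty
(147,35): row=0b10010011, col=0b100011, row AND col = 0b11 = 3; 3 != 35 -> empty
(241,171): row=0b11110001, col=0b10101011, row AND col = 0b10100001 = 161; 161 != 171 -> empty
(98,33): row=0b1100010, col=0b100001, row AND col = 0b100000 = 32; 32 != 33 -> empty
(177,162): row=0b10110001, col=0b10100010, row AND col = 0b10100000 = 160; 160 != 162 -> empty
(169,100): row=0b10101001, col=0b1100100, row AND col = 0b100000 = 32; 32 != 100 -> empty
(127,60): row=0b1111111, col=0b111100, row AND col = 0b111100 = 60; 60 == 60 -> filled
(240,62): row=0b11110000, col=0b111110, row AND col = 0b110000 = 48; 48 != 62 -> empty

Answer: no no no no no no yes no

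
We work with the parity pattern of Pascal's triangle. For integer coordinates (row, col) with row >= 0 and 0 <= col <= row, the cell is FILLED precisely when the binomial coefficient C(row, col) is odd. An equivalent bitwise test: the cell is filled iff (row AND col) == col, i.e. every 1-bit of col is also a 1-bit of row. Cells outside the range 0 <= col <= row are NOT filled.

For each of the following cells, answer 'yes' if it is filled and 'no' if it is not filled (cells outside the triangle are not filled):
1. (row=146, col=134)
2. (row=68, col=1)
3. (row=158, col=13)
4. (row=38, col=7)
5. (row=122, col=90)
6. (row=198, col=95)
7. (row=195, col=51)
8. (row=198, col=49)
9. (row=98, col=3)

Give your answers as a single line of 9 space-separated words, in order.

Answer: no no no no yes no no no no

Derivation:
(146,134): row=0b10010010, col=0b10000110, row AND col = 0b10000010 = 130; 130 != 134 -> empty
(68,1): row=0b1000100, col=0b1, row AND col = 0b0 = 0; 0 != 1 -> empty
(158,13): row=0b10011110, col=0b1101, row AND col = 0b1100 = 12; 12 != 13 -> empty
(38,7): row=0b100110, col=0b111, row AND col = 0b110 = 6; 6 != 7 -> empty
(122,90): row=0b1111010, col=0b1011010, row AND col = 0b1011010 = 90; 90 == 90 -> filled
(198,95): row=0b11000110, col=0b1011111, row AND col = 0b1000110 = 70; 70 != 95 -> empty
(195,51): row=0b11000011, col=0b110011, row AND col = 0b11 = 3; 3 != 51 -> empty
(198,49): row=0b11000110, col=0b110001, row AND col = 0b0 = 0; 0 != 49 -> empty
(98,3): row=0b1100010, col=0b11, row AND col = 0b10 = 2; 2 != 3 -> empty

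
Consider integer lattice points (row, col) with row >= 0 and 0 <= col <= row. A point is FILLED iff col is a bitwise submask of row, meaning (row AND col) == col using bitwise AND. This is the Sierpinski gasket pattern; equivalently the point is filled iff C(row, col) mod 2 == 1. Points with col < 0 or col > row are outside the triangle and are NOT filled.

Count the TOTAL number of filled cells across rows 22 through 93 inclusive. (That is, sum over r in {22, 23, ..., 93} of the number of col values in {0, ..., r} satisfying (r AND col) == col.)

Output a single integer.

Answer: 1008

Derivation:
r22=10110 pc3: +8 =8
r23=10111 pc4: +16 =24
r24=11000 pc2: +4 =28
r25=11001 pc3: +8 =36
r26=11010 pc3: +8 =44
r27=11011 pc4: +16 =60
r28=11100 pc3: +8 =68
r29=11101 pc4: +16 =84
r30=11110 pc4: +16 =100
r31=11111 pc5: +32 =132
r32=100000 pc1: +2 =134
r33=100001 pc2: +4 =138
r34=100010 pc2: +4 =142
r35=100011 pc3: +8 =150
r36=100100 pc2: +4 =154
r37=100101 pc3: +8 =162
r38=100110 pc3: +8 =170
r39=100111 pc4: +16 =186
r40=101000 pc2: +4 =190
r41=101001 pc3: +8 =198
r42=101010 pc3: +8 =206
r43=101011 pc4: +16 =222
r44=101100 pc3: +8 =230
r45=101101 pc4: +16 =246
r46=101110 pc4: +16 =262
r47=101111 pc5: +32 =294
r48=110000 pc2: +4 =298
r49=110001 pc3: +8 =306
r50=110010 pc3: +8 =314
r51=110011 pc4: +16 =330
r52=110100 pc3: +8 =338
r53=110101 pc4: +16 =354
r54=110110 pc4: +16 =370
r55=110111 pc5: +32 =402
r56=111000 pc3: +8 =410
r57=111001 pc4: +16 =426
r58=111010 pc4: +16 =442
r59=111011 pc5: +32 =474
r60=111100 pc4: +16 =490
r61=111101 pc5: +32 =522
r62=111110 pc5: +32 =554
r63=111111 pc6: +64 =618
r64=1000000 pc1: +2 =620
r65=1000001 pc2: +4 =624
r66=1000010 pc2: +4 =628
r67=1000011 pc3: +8 =636
r68=1000100 pc2: +4 =640
r69=1000101 pc3: +8 =648
r70=1000110 pc3: +8 =656
r71=1000111 pc4: +16 =672
r72=1001000 pc2: +4 =676
r73=1001001 pc3: +8 =684
r74=1001010 pc3: +8 =692
r75=1001011 pc4: +16 =708
r76=1001100 pc3: +8 =716
r77=1001101 pc4: +16 =732
r78=1001110 pc4: +16 =748
r79=1001111 pc5: +32 =780
r80=1010000 pc2: +4 =784
r81=1010001 pc3: +8 =792
r82=1010010 pc3: +8 =800
r83=1010011 pc4: +16 =816
r84=1010100 pc3: +8 =824
r85=1010101 pc4: +16 =840
r86=1010110 pc4: +16 =856
r87=1010111 pc5: +32 =888
r88=1011000 pc3: +8 =896
r89=1011001 pc4: +16 =912
r90=1011010 pc4: +16 =928
r91=1011011 pc5: +32 =960
r92=1011100 pc4: +16 =976
r93=1011101 pc5: +32 =1008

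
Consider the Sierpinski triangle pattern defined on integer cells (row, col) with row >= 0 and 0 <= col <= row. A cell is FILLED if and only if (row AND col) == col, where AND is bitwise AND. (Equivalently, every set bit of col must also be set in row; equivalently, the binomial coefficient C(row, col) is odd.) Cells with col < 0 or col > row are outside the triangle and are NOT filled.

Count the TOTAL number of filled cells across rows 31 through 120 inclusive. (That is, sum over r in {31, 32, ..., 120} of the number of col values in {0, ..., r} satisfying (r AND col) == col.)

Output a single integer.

r31=11111 pc5: +32 =32
r32=100000 pc1: +2 =34
r33=100001 pc2: +4 =38
r34=100010 pc2: +4 =42
r35=100011 pc3: +8 =50
r36=100100 pc2: +4 =54
r37=100101 pc3: +8 =62
r38=100110 pc3: +8 =70
r39=100111 pc4: +16 =86
r40=101000 pc2: +4 =90
r41=101001 pc3: +8 =98
r42=101010 pc3: +8 =106
r43=101011 pc4: +16 =122
r44=101100 pc3: +8 =130
r45=101101 pc4: +16 =146
r46=101110 pc4: +16 =162
r47=101111 pc5: +32 =194
r48=110000 pc2: +4 =198
r49=110001 pc3: +8 =206
r50=110010 pc3: +8 =214
r51=110011 pc4: +16 =230
r52=110100 pc3: +8 =238
r53=110101 pc4: +16 =254
r54=110110 pc4: +16 =270
r55=110111 pc5: +32 =302
r56=111000 pc3: +8 =310
r57=111001 pc4: +16 =326
r58=111010 pc4: +16 =342
r59=111011 pc5: +32 =374
r60=111100 pc4: +16 =390
r61=111101 pc5: +32 =422
r62=111110 pc5: +32 =454
r63=111111 pc6: +64 =518
r64=1000000 pc1: +2 =520
r65=1000001 pc2: +4 =524
r66=1000010 pc2: +4 =528
r67=1000011 pc3: +8 =536
r68=1000100 pc2: +4 =540
r69=1000101 pc3: +8 =548
r70=1000110 pc3: +8 =556
r71=1000111 pc4: +16 =572
r72=1001000 pc2: +4 =576
r73=1001001 pc3: +8 =584
r74=1001010 pc3: +8 =592
r75=1001011 pc4: +16 =608
r76=1001100 pc3: +8 =616
r77=1001101 pc4: +16 =632
r78=1001110 pc4: +16 =648
r79=1001111 pc5: +32 =680
r80=1010000 pc2: +4 =684
r81=1010001 pc3: +8 =692
r82=1010010 pc3: +8 =700
r83=1010011 pc4: +16 =716
r84=1010100 pc3: +8 =724
r85=1010101 pc4: +16 =740
r86=1010110 pc4: +16 =756
r87=1010111 pc5: +32 =788
r88=1011000 pc3: +8 =796
r89=1011001 pc4: +16 =812
r90=1011010 pc4: +16 =828
r91=1011011 pc5: +32 =860
r92=1011100 pc4: +16 =876
r93=1011101 pc5: +32 =908
r94=1011110 pc5: +32 =940
r95=1011111 pc6: +64 =1004
r96=1100000 pc2: +4 =1008
r97=1100001 pc3: +8 =1016
r98=1100010 pc3: +8 =1024
r99=1100011 pc4: +16 =1040
r100=1100100 pc3: +8 =1048
r101=1100101 pc4: +16 =1064
r102=1100110 pc4: +16 =1080
r103=1100111 pc5: +32 =1112
r104=1101000 pc3: +8 =1120
r105=1101001 pc4: +16 =1136
r106=1101010 pc4: +16 =1152
r107=1101011 pc5: +32 =1184
r108=1101100 pc4: +16 =1200
r109=1101101 pc5: +32 =1232
r110=1101110 pc5: +32 =1264
r111=1101111 pc6: +64 =1328
r112=1110000 pc3: +8 =1336
r113=1110001 pc4: +16 =1352
r114=1110010 pc4: +16 =1368
r115=1110011 pc5: +32 =1400
r116=1110100 pc4: +16 =1416
r117=1110101 pc5: +32 =1448
r118=1110110 pc5: +32 =1480
r119=1110111 pc6: +64 =1544
r120=1111000 pc4: +16 =1560

Answer: 1560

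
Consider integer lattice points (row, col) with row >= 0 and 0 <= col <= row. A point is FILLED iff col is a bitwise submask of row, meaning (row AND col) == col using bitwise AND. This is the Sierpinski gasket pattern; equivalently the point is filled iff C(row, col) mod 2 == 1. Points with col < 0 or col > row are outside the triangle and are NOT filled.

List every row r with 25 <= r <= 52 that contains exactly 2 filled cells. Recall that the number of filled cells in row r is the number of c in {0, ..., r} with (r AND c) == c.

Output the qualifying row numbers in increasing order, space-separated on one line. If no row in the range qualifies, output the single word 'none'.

Answer: 32

Derivation:
Row r has 2^popcount(r) filled cells, so we need popcount(r) = log2(2) = 1.
Scan r = 25..52 and keep those with exactly 1 one-bits:
r=25=11001 popcount=3 -> skip
r=26=11010 popcount=3 -> skip
r=27=11011 popcount=4 -> skip
r=28=11100 popcount=3 -> skip
r=29=11101 popcount=4 -> skip
r=30=11110 popcount=4 -> skip
r=31=11111 popcount=5 -> skip
r=32=100000 popcount=1 -> KEEP
r=33=100001 popcount=2 -> skip
r=34=100010 popcount=2 -> skip
r=35=100011 popcount=3 -> skip
r=36=100100 popcount=2 -> skip
r=37=100101 popcount=3 -> skip
r=38=100110 popcount=3 -> skip
r=39=100111 popcount=4 -> skip
r=40=101000 popcount=2 -> skip
r=41=101001 popcount=3 -> skip
r=42=101010 popcount=3 -> skip
r=43=101011 popcount=4 -> skip
r=44=101100 popcount=3 -> skip
r=45=101101 popcount=4 -> skip
r=46=101110 popcount=4 -> skip
r=47=101111 popcount=5 -> skip
r=48=110000 popcount=2 -> skip
r=49=110001 popcount=3 -> skip
r=50=110010 popcount=3 -> skip
r=51=110011 popcount=4 -> skip
r=52=110100 popcount=3 -> skip
Kept rows: 32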